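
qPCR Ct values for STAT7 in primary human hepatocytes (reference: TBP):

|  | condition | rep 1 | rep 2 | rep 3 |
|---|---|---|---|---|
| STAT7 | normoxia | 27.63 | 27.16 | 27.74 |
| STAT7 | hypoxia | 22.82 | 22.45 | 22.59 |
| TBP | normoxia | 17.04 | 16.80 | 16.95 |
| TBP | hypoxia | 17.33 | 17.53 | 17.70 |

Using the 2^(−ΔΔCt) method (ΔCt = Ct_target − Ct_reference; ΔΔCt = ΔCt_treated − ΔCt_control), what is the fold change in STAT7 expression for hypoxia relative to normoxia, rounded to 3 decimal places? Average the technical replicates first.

44.632

Mean Ct: STAT7 normoxia 27.510; STAT7 hypoxia 22.620; TBP normoxia 16.930; TBP hypoxia 17.520
ΔCt(normoxia) = 27.510 − 16.930 = 10.580
ΔCt(hypoxia) = 22.620 − 17.520 = 5.100
ΔΔCt = 5.100 − 10.580 = -5.480
Fold change = 2^(−(-5.480)) = 2^5.480 = 44.6318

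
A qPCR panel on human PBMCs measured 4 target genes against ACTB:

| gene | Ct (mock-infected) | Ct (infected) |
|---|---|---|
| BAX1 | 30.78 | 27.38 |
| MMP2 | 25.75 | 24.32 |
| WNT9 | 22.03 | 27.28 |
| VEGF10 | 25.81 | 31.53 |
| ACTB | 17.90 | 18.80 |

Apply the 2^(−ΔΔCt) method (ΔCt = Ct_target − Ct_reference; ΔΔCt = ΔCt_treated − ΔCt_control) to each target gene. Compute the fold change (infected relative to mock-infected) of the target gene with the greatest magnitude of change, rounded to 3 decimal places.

0.035

BAX1: ΔΔCt = (27.38−18.80) − (30.78−17.90) = 8.58 − 12.88 = -4.30; fold change = 2^4.30 = 19.698
MMP2: ΔΔCt = (24.32−18.80) − (25.75−17.90) = 5.52 − 7.85 = -2.33; fold change = 2^2.33 = 5.028
WNT9: ΔΔCt = (27.28−18.80) − (22.03−17.90) = 8.48 − 4.13 = 4.35; fold change = 2^-4.35 = 0.049
VEGF10: ΔΔCt = (31.53−18.80) − (25.81−17.90) = 12.73 − 7.91 = 4.82; fold change = 2^-4.82 = 0.035
VEGF10 has the largest |ΔΔCt| = 4.82.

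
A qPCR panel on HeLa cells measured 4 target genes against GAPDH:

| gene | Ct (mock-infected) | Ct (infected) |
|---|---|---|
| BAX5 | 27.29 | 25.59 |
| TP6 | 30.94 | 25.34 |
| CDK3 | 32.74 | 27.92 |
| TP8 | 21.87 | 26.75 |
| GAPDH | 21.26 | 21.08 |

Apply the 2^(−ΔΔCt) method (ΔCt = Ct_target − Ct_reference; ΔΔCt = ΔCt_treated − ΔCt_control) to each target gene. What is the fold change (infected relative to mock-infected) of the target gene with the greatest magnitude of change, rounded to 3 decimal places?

42.814

BAX5: ΔΔCt = (25.59−21.08) − (27.29−21.26) = 4.51 − 6.03 = -1.52; fold change = 2^1.52 = 2.868
TP6: ΔΔCt = (25.34−21.08) − (30.94−21.26) = 4.26 − 9.68 = -5.42; fold change = 2^5.42 = 42.814
CDK3: ΔΔCt = (27.92−21.08) − (32.74−21.26) = 6.84 − 11.48 = -4.64; fold change = 2^4.64 = 24.933
TP8: ΔΔCt = (26.75−21.08) − (21.87−21.26) = 5.67 − 0.61 = 5.06; fold change = 2^-5.06 = 0.030
TP6 has the largest |ΔΔCt| = 5.42.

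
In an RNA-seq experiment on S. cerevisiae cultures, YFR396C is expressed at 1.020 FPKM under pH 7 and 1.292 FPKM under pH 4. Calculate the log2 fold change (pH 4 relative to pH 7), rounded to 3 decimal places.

Fold change = 1.292 / 1.020 = 1.2667
log2(1.2667) = 0.3410

0.341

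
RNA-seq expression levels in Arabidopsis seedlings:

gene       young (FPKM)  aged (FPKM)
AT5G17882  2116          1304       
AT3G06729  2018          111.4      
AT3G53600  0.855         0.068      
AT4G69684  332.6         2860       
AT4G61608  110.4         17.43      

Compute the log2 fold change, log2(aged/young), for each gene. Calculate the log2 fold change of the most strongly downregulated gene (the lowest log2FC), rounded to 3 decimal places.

log2(1304/2116) = -0.698  (AT5G17882)
log2(111.4/2018) = -4.179  (AT3G06729)
log2(0.068/0.855) = -3.652  (AT3G53600)
log2(2860/332.6) = 3.104  (AT4G69684)
log2(17.43/110.4) = -2.663  (AT4G61608)
AT3G06729 is most strongly downregulated.

-4.179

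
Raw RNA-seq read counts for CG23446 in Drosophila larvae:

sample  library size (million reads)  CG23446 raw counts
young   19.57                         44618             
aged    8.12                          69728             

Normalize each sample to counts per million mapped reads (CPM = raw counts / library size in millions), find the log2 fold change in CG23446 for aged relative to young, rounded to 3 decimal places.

CPM(young) = 44618 / 19.57 = 2279.9182
CPM(aged) = 69728 / 8.12 = 8587.1921
Fold change = 8587.1921 / 2279.9182 = 3.76645
log2(3.76645) = 1.9132

1.913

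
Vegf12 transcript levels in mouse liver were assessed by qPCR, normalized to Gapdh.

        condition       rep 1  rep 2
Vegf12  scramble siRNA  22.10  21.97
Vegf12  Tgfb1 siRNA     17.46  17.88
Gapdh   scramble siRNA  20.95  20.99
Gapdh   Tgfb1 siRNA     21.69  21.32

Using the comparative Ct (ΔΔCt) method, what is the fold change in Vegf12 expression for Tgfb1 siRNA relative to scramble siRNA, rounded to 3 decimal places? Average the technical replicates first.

Mean Ct: Vegf12 scramble siRNA 22.035; Vegf12 Tgfb1 siRNA 17.670; Gapdh scramble siRNA 20.970; Gapdh Tgfb1 siRNA 21.505
ΔCt(scramble siRNA) = 22.035 − 20.970 = 1.065
ΔCt(Tgfb1 siRNA) = 17.670 − 21.505 = -3.835
ΔΔCt = -3.835 − 1.065 = -4.900
Fold change = 2^(−(-4.900)) = 2^4.900 = 29.8571

29.857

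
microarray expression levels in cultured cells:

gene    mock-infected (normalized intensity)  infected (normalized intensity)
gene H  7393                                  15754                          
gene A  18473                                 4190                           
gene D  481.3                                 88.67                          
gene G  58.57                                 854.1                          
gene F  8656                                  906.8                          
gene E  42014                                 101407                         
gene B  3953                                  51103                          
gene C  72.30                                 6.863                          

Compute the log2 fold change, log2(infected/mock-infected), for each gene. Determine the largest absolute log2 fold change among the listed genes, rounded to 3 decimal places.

3.866

log2(15754/7393) = 1.091  (gene H)
log2(4190/18473) = -2.140  (gene A)
log2(88.67/481.3) = -2.440  (gene D)
log2(854.1/58.57) = 3.866  (gene G)
log2(906.8/8656) = -3.255  (gene F)
log2(101407/42014) = 1.271  (gene E)
log2(51103/3953) = 3.692  (gene B)
log2(6.863/72.30) = -3.397  (gene C)
The largest magnitude belongs to gene G.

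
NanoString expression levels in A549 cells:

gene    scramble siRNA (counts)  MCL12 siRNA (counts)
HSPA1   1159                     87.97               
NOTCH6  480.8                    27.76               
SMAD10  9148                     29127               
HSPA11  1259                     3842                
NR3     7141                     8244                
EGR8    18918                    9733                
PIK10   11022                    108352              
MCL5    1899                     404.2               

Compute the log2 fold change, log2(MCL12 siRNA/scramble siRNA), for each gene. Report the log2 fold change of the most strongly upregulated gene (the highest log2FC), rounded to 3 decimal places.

log2(87.97/1159) = -3.720  (HSPA1)
log2(27.76/480.8) = -4.114  (NOTCH6)
log2(29127/9148) = 1.671  (SMAD10)
log2(3842/1259) = 1.610  (HSPA11)
log2(8244/7141) = 0.207  (NR3)
log2(9733/18918) = -0.959  (EGR8)
log2(108352/11022) = 3.297  (PIK10)
log2(404.2/1899) = -2.232  (MCL5)
PIK10 is most strongly upregulated.

3.297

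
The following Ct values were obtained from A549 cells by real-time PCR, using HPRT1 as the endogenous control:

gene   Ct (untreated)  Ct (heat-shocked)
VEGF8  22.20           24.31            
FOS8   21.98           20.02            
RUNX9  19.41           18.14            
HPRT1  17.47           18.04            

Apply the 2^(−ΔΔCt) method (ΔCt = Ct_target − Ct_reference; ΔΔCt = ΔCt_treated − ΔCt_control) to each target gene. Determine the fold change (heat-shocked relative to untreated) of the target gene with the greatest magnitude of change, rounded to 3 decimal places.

VEGF8: ΔΔCt = (24.31−18.04) − (22.20−17.47) = 6.27 − 4.73 = 1.54; fold change = 2^-1.54 = 0.344
FOS8: ΔΔCt = (20.02−18.04) − (21.98−17.47) = 1.98 − 4.51 = -2.53; fold change = 2^2.53 = 5.776
RUNX9: ΔΔCt = (18.14−18.04) − (19.41−17.47) = 0.10 − 1.94 = -1.84; fold change = 2^1.84 = 3.580
FOS8 has the largest |ΔΔCt| = 2.53.

5.776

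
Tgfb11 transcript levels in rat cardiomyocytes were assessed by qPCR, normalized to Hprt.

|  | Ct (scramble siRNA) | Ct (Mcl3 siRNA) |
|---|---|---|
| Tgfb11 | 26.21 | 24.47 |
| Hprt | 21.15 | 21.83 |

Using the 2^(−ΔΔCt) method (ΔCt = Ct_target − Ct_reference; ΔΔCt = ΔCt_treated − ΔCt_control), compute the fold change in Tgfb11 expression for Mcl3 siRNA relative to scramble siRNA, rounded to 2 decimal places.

5.35

ΔCt(scramble siRNA) = 26.210 − 21.150 = 5.060
ΔCt(Mcl3 siRNA) = 24.470 − 21.830 = 2.640
ΔΔCt = 2.640 − 5.060 = -2.420
Fold change = 2^(−(-2.420)) = 2^2.420 = 5.352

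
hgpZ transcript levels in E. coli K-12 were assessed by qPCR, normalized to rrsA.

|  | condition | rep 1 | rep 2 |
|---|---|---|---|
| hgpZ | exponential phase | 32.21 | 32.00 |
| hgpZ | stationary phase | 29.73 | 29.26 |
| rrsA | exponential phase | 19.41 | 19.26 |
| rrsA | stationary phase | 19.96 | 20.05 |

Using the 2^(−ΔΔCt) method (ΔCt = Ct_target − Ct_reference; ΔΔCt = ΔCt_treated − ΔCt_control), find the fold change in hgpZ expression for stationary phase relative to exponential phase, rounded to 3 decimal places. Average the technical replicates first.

9.714

Mean Ct: hgpZ exponential phase 32.105; hgpZ stationary phase 29.495; rrsA exponential phase 19.335; rrsA stationary phase 20.005
ΔCt(exponential phase) = 32.105 − 19.335 = 12.770
ΔCt(stationary phase) = 29.495 − 20.005 = 9.490
ΔΔCt = 9.490 − 12.770 = -3.280
Fold change = 2^(−(-3.280)) = 2^3.280 = 9.7136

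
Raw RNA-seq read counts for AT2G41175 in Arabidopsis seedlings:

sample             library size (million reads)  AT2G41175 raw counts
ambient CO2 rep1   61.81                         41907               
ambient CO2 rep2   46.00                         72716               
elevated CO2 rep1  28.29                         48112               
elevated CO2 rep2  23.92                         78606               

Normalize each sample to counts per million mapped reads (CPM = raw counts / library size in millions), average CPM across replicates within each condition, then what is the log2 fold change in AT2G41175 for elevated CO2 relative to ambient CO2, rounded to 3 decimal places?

1.143

CPM(ambient CO2 rep1) = 41907 / 61.81 = 677.9971
CPM(ambient CO2 rep2) = 72716 / 46.00 = 1580.7826
CPM(elevated CO2 rep1) = 48112 / 28.29 = 1700.6716
CPM(elevated CO2 rep2) = 78606 / 23.92 = 3286.2040
mean CPM(ambient CO2) = 1129.3898; mean CPM(elevated CO2) = 2493.4378
Fold change = 2493.4378 / 1129.3898 = 2.20777
log2(2.20777) = 1.1426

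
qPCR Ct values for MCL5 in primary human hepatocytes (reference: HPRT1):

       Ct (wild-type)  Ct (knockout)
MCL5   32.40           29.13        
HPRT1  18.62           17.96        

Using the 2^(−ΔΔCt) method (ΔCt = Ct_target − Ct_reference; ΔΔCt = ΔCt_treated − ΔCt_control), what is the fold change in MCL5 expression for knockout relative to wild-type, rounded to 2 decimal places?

6.11

ΔCt(wild-type) = 32.400 − 18.620 = 13.780
ΔCt(knockout) = 29.130 − 17.960 = 11.170
ΔΔCt = 11.170 − 13.780 = -2.610
Fold change = 2^(−(-2.610)) = 2^2.610 = 6.105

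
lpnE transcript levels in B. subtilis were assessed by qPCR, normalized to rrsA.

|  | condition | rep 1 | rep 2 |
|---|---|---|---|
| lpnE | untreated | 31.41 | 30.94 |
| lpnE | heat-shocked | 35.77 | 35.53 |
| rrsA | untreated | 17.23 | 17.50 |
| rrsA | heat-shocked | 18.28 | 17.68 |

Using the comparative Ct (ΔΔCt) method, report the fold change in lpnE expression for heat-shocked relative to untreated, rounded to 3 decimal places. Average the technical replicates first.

Mean Ct: lpnE untreated 31.175; lpnE heat-shocked 35.650; rrsA untreated 17.365; rrsA heat-shocked 17.980
ΔCt(untreated) = 31.175 − 17.365 = 13.810
ΔCt(heat-shocked) = 35.650 − 17.980 = 17.670
ΔΔCt = 17.670 − 13.810 = 3.860
Fold change = 2^(−3.860) = 0.0689

0.069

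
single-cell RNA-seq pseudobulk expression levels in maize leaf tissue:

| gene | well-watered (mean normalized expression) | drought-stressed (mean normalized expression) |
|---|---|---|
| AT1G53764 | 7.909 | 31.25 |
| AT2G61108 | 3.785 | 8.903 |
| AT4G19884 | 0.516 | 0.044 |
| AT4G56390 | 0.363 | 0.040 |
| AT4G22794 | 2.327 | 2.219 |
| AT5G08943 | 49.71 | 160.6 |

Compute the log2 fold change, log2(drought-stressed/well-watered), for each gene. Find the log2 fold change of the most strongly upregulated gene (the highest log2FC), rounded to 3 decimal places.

log2(31.25/7.909) = 1.982  (AT1G53764)
log2(8.903/3.785) = 1.234  (AT2G61108)
log2(0.044/0.516) = -3.552  (AT4G19884)
log2(0.040/0.363) = -3.182  (AT4G56390)
log2(2.219/2.327) = -0.069  (AT4G22794)
log2(160.6/49.71) = 1.692  (AT5G08943)
AT1G53764 is most strongly upregulated.

1.982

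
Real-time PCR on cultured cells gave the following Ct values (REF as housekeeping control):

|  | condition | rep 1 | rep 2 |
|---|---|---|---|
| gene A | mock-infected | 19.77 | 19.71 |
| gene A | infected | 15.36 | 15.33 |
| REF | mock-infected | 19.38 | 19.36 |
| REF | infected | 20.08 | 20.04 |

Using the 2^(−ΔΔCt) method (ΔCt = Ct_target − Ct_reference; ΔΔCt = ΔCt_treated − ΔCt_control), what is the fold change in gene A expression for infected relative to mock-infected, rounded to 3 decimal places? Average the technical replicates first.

Mean Ct: gene A mock-infected 19.740; gene A infected 15.345; REF mock-infected 19.370; REF infected 20.060
ΔCt(mock-infected) = 19.740 − 19.370 = 0.370
ΔCt(infected) = 15.345 − 20.060 = -4.715
ΔΔCt = -4.715 − 0.370 = -5.085
Fold change = 2^(−(-5.085)) = 2^5.085 = 33.9420

33.942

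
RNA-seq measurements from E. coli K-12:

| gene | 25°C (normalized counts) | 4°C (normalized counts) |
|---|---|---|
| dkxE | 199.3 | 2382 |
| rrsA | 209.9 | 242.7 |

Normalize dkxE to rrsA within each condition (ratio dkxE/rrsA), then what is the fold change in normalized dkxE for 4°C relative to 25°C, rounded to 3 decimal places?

dkxE/rrsA (25°C) = 199.3 / 209.9 = 0.9495
dkxE/rrsA (4°C) = 2382 / 242.7 = 9.8146
Fold change = 9.8146 / 0.9495 = 10.3366

10.337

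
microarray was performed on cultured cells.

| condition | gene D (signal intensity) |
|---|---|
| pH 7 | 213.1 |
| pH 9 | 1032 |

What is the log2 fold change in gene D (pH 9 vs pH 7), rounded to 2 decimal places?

2.28

Fold change = 1032 / 213.1 = 4.8428
log2(4.8428) = 2.276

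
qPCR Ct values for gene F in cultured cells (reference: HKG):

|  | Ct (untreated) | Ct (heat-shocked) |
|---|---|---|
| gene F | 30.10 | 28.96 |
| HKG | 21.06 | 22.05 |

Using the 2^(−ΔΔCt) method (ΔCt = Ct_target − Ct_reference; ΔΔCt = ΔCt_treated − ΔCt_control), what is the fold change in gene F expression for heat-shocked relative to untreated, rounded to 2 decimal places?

4.38

ΔCt(untreated) = 30.100 − 21.060 = 9.040
ΔCt(heat-shocked) = 28.960 − 22.050 = 6.910
ΔΔCt = 6.910 − 9.040 = -2.130
Fold change = 2^(−(-2.130)) = 2^2.130 = 4.377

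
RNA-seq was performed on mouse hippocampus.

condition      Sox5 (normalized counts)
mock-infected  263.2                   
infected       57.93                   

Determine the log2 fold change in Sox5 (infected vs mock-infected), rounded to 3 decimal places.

-2.184

Fold change = 57.93 / 263.2 = 0.2201
log2(0.2201) = -2.1838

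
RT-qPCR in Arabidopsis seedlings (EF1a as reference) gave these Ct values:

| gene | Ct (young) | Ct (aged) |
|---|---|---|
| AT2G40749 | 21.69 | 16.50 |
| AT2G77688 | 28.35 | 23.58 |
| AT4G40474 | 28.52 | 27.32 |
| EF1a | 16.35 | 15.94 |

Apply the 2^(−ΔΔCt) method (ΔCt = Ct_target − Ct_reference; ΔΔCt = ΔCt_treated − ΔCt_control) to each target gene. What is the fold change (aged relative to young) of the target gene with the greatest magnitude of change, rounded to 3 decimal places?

27.474

AT2G40749: ΔΔCt = (16.50−15.94) − (21.69−16.35) = 0.56 − 5.34 = -4.78; fold change = 2^4.78 = 27.474
AT2G77688: ΔΔCt = (23.58−15.94) − (28.35−16.35) = 7.64 − 12.00 = -4.36; fold change = 2^4.36 = 20.535
AT4G40474: ΔΔCt = (27.32−15.94) − (28.52−16.35) = 11.38 − 12.17 = -0.79; fold change = 2^0.79 = 1.729
AT2G40749 has the largest |ΔΔCt| = 4.78.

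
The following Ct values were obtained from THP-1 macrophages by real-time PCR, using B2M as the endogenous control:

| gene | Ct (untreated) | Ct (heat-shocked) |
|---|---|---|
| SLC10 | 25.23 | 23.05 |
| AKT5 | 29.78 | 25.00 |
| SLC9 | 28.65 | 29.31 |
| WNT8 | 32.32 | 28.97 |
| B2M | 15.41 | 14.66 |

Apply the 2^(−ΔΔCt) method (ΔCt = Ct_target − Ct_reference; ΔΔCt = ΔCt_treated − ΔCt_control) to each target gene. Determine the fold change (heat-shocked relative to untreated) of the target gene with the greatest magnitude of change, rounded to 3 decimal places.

16.336

SLC10: ΔΔCt = (23.05−14.66) − (25.23−15.41) = 8.39 − 9.82 = -1.43; fold change = 2^1.43 = 2.694
AKT5: ΔΔCt = (25.00−14.66) − (29.78−15.41) = 10.34 − 14.37 = -4.03; fold change = 2^4.03 = 16.336
SLC9: ΔΔCt = (29.31−14.66) − (28.65−15.41) = 14.65 − 13.24 = 1.41; fold change = 2^-1.41 = 0.376
WNT8: ΔΔCt = (28.97−14.66) − (32.32−15.41) = 14.31 − 16.91 = -2.60; fold change = 2^2.60 = 6.063
AKT5 has the largest |ΔΔCt| = 4.03.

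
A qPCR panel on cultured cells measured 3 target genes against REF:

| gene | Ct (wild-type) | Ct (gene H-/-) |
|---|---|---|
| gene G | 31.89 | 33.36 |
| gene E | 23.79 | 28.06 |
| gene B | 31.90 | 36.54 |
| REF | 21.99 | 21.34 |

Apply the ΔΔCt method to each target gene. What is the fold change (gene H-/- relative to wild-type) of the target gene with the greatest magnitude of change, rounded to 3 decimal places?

0.026

gene G: ΔΔCt = (33.36−21.34) − (31.89−21.99) = 12.02 − 9.90 = 2.12; fold change = 2^-2.12 = 0.230
gene E: ΔΔCt = (28.06−21.34) − (23.79−21.99) = 6.72 − 1.80 = 4.92; fold change = 2^-4.92 = 0.033
gene B: ΔΔCt = (36.54−21.34) − (31.90−21.99) = 15.20 − 9.91 = 5.29; fold change = 2^-5.29 = 0.026
gene B has the largest |ΔΔCt| = 5.29.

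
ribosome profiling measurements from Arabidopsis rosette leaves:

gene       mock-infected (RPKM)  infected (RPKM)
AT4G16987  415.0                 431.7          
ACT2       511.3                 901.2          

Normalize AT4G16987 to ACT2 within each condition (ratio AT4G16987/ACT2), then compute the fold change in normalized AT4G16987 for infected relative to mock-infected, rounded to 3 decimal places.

AT4G16987/ACT2 (mock-infected) = 415.0 / 511.3 = 0.81166
AT4G16987/ACT2 (infected) = 431.7 / 901.2 = 0.47903
Fold change = 0.47903 / 0.81166 = 0.5902

0.590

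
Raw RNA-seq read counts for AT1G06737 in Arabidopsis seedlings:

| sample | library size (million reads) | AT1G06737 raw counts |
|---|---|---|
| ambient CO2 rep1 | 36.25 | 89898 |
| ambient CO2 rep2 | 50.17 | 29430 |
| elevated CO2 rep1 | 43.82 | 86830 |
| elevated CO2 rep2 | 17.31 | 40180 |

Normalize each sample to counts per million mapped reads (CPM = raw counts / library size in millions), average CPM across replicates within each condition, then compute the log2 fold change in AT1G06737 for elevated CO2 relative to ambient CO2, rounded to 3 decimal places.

0.489

CPM(ambient CO2 rep1) = 89898 / 36.25 = 2479.9448
CPM(ambient CO2 rep2) = 29430 / 50.17 = 586.6055
CPM(elevated CO2 rep1) = 86830 / 43.82 = 1981.5153
CPM(elevated CO2 rep2) = 40180 / 17.31 = 2321.2016
mean CPM(ambient CO2) = 1533.2752; mean CPM(elevated CO2) = 2151.3585
Fold change = 2151.3585 / 1533.2752 = 1.40311
log2(1.40311) = 0.4886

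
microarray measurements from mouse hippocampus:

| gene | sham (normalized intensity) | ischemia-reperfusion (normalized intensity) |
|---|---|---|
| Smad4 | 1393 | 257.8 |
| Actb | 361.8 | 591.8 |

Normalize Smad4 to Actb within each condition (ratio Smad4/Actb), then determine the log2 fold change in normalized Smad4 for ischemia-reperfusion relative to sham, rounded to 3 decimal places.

Smad4/Actb (sham) = 1393 / 361.8 = 3.8502
Smad4/Actb (ischemia-reperfusion) = 257.8 / 591.8 = 0.43562
Fold change = 0.43562 / 3.8502 = 0.1131
log2(0.1131) = -3.1438

-3.144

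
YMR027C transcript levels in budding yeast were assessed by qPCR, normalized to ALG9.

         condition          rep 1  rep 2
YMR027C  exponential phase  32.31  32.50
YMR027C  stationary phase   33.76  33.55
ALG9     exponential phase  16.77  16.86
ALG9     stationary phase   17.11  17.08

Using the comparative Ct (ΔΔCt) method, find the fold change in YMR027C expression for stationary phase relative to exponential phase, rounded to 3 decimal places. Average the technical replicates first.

Mean Ct: YMR027C exponential phase 32.405; YMR027C stationary phase 33.655; ALG9 exponential phase 16.815; ALG9 stationary phase 17.095
ΔCt(exponential phase) = 32.405 − 16.815 = 15.590
ΔCt(stationary phase) = 33.655 − 17.095 = 16.560
ΔΔCt = 16.560 − 15.590 = 0.970
Fold change = 2^(−0.970) = 0.5105

0.511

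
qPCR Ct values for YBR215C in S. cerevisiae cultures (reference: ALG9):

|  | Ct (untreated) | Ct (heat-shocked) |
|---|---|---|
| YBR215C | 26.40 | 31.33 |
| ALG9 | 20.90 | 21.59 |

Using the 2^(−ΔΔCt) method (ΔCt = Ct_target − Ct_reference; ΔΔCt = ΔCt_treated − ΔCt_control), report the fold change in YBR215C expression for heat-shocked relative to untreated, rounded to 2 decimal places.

ΔCt(untreated) = 26.400 − 20.900 = 5.500
ΔCt(heat-shocked) = 31.330 − 21.590 = 9.740
ΔΔCt = 9.740 − 5.500 = 4.240
Fold change = 2^(−4.240) = 0.053

0.05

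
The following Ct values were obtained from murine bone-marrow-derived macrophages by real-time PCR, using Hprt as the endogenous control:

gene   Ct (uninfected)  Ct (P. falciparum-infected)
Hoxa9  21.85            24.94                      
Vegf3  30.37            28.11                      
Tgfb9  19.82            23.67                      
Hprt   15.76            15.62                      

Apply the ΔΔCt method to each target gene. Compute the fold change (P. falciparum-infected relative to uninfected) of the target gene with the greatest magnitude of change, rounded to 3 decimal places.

Hoxa9: ΔΔCt = (24.94−15.62) − (21.85−15.76) = 9.32 − 6.09 = 3.23; fold change = 2^-3.23 = 0.107
Vegf3: ΔΔCt = (28.11−15.62) − (30.37−15.76) = 12.49 − 14.61 = -2.12; fold change = 2^2.12 = 4.347
Tgfb9: ΔΔCt = (23.67−15.62) − (19.82−15.76) = 8.05 − 4.06 = 3.99; fold change = 2^-3.99 = 0.063
Tgfb9 has the largest |ΔΔCt| = 3.99.

0.063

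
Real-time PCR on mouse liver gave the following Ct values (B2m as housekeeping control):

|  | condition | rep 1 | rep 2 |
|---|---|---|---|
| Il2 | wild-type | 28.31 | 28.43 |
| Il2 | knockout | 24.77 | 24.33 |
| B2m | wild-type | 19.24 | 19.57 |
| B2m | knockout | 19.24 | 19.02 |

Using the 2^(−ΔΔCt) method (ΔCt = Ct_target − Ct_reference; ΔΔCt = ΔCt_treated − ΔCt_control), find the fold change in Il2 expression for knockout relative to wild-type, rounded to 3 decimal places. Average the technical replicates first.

11.672

Mean Ct: Il2 wild-type 28.370; Il2 knockout 24.550; B2m wild-type 19.405; B2m knockout 19.130
ΔCt(wild-type) = 28.370 − 19.405 = 8.965
ΔCt(knockout) = 24.550 − 19.130 = 5.420
ΔΔCt = 5.420 − 8.965 = -3.545
Fold change = 2^(−(-3.545)) = 2^3.545 = 11.6722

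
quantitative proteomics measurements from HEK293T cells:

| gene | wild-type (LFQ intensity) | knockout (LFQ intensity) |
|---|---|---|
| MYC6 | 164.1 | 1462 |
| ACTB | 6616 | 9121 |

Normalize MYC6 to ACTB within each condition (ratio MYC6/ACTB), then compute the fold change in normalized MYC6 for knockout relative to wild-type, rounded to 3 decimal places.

6.462

MYC6/ACTB (wild-type) = 164.1 / 6616 = 0.024804
MYC6/ACTB (knockout) = 1462 / 9121 = 0.16029
Fold change = 0.16029 / 0.024804 = 6.4624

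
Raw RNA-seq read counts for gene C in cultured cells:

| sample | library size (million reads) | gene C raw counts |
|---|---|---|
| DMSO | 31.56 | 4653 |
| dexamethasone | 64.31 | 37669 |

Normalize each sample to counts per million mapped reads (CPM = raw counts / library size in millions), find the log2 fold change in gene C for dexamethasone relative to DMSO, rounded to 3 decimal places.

1.990

CPM(DMSO) = 4653 / 31.56 = 147.4335
CPM(dexamethasone) = 37669 / 64.31 = 585.7409
Fold change = 585.7409 / 147.4335 = 3.97292
log2(3.97292) = 1.9902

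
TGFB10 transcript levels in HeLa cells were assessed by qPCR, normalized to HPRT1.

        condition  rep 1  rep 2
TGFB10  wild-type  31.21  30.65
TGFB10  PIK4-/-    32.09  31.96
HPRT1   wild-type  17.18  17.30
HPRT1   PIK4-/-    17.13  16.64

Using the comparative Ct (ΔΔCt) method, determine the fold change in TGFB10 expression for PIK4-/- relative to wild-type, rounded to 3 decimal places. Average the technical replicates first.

0.366

Mean Ct: TGFB10 wild-type 30.930; TGFB10 PIK4-/- 32.025; HPRT1 wild-type 17.240; HPRT1 PIK4-/- 16.885
ΔCt(wild-type) = 30.930 − 17.240 = 13.690
ΔCt(PIK4-/-) = 32.025 − 16.885 = 15.140
ΔΔCt = 15.140 − 13.690 = 1.450
Fold change = 2^(−1.450) = 0.3660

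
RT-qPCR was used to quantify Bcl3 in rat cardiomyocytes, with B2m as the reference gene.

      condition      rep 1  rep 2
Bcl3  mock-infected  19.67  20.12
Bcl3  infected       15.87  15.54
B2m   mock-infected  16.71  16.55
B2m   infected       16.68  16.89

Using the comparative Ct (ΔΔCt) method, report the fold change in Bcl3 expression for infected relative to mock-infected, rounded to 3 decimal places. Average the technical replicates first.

20.322

Mean Ct: Bcl3 mock-infected 19.895; Bcl3 infected 15.705; B2m mock-infected 16.630; B2m infected 16.785
ΔCt(mock-infected) = 19.895 − 16.630 = 3.265
ΔCt(infected) = 15.705 − 16.785 = -1.080
ΔΔCt = -1.080 − 3.265 = -4.345
Fold change = 2^(−(-4.345)) = 2^4.345 = 20.3224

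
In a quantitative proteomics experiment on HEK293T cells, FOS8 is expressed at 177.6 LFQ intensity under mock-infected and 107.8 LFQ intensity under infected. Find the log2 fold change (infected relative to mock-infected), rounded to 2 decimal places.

Fold change = 107.8 / 177.6 = 0.6070
log2(0.6070) = -0.720

-0.72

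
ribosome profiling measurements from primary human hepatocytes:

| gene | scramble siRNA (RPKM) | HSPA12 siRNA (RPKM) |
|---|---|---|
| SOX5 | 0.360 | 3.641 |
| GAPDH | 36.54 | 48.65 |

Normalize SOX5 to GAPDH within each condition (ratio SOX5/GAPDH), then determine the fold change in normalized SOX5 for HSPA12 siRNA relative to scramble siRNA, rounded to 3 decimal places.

7.596

SOX5/GAPDH (scramble siRNA) = 0.360 / 36.54 = 0.0098522
SOX5/GAPDH (HSPA12 siRNA) = 3.641 / 48.65 = 0.074841
Fold change = 0.074841 / 0.0098522 = 7.5963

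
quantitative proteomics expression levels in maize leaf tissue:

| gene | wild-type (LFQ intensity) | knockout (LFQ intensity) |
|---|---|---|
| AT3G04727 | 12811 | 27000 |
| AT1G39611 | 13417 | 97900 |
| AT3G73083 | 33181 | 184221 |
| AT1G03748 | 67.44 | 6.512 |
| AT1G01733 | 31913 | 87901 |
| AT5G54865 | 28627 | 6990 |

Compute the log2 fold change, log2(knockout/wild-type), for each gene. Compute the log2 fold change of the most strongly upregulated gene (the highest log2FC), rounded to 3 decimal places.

log2(27000/12811) = 1.076  (AT3G04727)
log2(97900/13417) = 2.867  (AT1G39611)
log2(184221/33181) = 2.473  (AT3G73083)
log2(6.512/67.44) = -3.372  (AT1G03748)
log2(87901/31913) = 1.462  (AT1G01733)
log2(6990/28627) = -2.034  (AT5G54865)
AT1G39611 is most strongly upregulated.

2.867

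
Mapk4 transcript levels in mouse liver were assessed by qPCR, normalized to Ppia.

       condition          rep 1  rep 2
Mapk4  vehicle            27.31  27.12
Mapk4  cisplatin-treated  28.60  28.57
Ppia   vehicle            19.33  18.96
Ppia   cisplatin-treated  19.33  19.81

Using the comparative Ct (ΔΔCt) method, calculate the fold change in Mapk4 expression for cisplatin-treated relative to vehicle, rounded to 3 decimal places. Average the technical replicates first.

Mean Ct: Mapk4 vehicle 27.215; Mapk4 cisplatin-treated 28.585; Ppia vehicle 19.145; Ppia cisplatin-treated 19.570
ΔCt(vehicle) = 27.215 − 19.145 = 8.070
ΔCt(cisplatin-treated) = 28.585 − 19.570 = 9.015
ΔΔCt = 9.015 − 8.070 = 0.945
Fold change = 2^(−0.945) = 0.5194

0.519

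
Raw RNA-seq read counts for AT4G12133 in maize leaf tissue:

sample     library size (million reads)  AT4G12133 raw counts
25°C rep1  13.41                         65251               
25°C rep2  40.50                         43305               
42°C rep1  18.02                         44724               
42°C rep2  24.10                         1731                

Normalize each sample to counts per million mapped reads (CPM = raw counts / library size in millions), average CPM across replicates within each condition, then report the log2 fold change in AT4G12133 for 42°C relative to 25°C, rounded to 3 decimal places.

CPM(25°C rep1) = 65251 / 13.41 = 4865.8464
CPM(25°C rep2) = 43305 / 40.50 = 1069.2593
CPM(42°C rep1) = 44724 / 18.02 = 2481.9090
CPM(42°C rep2) = 1731 / 24.10 = 71.8257
mean CPM(25°C) = 2967.5528; mean CPM(42°C) = 1276.8674
Fold change = 1276.8674 / 2967.5528 = 0.43028
log2(0.43028) = -1.2167

-1.217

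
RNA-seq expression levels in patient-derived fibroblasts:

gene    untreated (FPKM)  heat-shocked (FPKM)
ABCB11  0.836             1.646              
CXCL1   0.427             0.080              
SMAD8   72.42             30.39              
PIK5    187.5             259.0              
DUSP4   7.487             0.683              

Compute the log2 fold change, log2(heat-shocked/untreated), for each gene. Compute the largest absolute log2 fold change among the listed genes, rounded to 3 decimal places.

log2(1.646/0.836) = 0.977  (ABCB11)
log2(0.080/0.427) = -2.416  (CXCL1)
log2(30.39/72.42) = -1.253  (SMAD8)
log2(259.0/187.5) = 0.466  (PIK5)
log2(0.683/7.487) = -3.454  (DUSP4)
The largest magnitude belongs to DUSP4.

3.454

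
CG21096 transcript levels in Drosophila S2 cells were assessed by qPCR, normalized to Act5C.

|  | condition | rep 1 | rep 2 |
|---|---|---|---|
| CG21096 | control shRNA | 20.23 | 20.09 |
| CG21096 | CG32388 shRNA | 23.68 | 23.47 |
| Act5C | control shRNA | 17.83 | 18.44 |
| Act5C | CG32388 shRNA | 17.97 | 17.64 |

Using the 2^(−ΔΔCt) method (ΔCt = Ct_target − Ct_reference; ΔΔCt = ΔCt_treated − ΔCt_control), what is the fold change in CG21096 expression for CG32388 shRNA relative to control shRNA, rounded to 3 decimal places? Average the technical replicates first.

0.075

Mean Ct: CG21096 control shRNA 20.160; CG21096 CG32388 shRNA 23.575; Act5C control shRNA 18.135; Act5C CG32388 shRNA 17.805
ΔCt(control shRNA) = 20.160 − 18.135 = 2.025
ΔCt(CG32388 shRNA) = 23.575 − 17.805 = 5.770
ΔΔCt = 5.770 − 2.025 = 3.745
Fold change = 2^(−3.745) = 0.0746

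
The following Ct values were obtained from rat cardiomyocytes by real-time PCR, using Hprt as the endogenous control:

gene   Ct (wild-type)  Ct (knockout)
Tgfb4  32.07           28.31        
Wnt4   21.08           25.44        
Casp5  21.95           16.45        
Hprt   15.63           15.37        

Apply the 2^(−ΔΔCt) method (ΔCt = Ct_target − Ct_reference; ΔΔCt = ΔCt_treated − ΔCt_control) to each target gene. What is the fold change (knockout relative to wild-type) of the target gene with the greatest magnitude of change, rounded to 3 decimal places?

Tgfb4: ΔΔCt = (28.31−15.37) − (32.07−15.63) = 12.94 − 16.44 = -3.50; fold change = 2^3.50 = 11.314
Wnt4: ΔΔCt = (25.44−15.37) − (21.08−15.63) = 10.07 − 5.45 = 4.62; fold change = 2^-4.62 = 0.041
Casp5: ΔΔCt = (16.45−15.37) − (21.95−15.63) = 1.08 − 6.32 = -5.24; fold change = 2^5.24 = 37.792
Casp5 has the largest |ΔΔCt| = 5.24.

37.792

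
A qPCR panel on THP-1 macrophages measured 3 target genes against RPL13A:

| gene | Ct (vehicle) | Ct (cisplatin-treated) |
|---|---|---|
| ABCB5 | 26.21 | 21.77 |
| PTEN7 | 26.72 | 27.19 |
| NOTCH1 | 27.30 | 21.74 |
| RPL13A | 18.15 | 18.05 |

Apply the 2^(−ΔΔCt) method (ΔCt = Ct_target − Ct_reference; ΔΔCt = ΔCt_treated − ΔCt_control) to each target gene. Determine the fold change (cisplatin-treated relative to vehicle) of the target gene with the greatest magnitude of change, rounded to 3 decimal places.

ABCB5: ΔΔCt = (21.77−18.05) − (26.21−18.15) = 3.72 − 8.06 = -4.34; fold change = 2^4.34 = 20.252
PTEN7: ΔΔCt = (27.19−18.05) − (26.72−18.15) = 9.14 − 8.57 = 0.57; fold change = 2^-0.57 = 0.674
NOTCH1: ΔΔCt = (21.74−18.05) − (27.30−18.15) = 3.69 − 9.15 = -5.46; fold change = 2^5.46 = 44.017
NOTCH1 has the largest |ΔΔCt| = 5.46.

44.017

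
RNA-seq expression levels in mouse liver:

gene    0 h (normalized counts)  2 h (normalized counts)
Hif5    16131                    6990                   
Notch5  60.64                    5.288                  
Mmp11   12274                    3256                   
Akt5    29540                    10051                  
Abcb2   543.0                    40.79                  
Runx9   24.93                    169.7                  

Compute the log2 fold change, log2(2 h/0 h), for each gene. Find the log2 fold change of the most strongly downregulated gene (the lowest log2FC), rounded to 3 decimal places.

log2(6990/16131) = -1.206  (Hif5)
log2(5.288/60.64) = -3.519  (Notch5)
log2(3256/12274) = -1.914  (Mmp11)
log2(10051/29540) = -1.555  (Akt5)
log2(40.79/543.0) = -3.735  (Abcb2)
log2(169.7/24.93) = 2.767  (Runx9)
Abcb2 is most strongly downregulated.

-3.735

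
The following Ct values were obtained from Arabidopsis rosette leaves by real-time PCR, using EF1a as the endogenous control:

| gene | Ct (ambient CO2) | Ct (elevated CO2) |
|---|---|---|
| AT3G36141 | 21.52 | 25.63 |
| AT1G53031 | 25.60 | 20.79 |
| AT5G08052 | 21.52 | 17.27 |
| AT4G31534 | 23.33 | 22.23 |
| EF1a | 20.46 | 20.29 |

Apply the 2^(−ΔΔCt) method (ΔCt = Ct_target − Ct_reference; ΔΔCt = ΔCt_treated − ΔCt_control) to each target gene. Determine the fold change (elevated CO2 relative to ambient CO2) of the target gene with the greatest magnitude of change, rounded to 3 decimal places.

AT3G36141: ΔΔCt = (25.63−20.29) − (21.52−20.46) = 5.34 − 1.06 = 4.28; fold change = 2^-4.28 = 0.051
AT1G53031: ΔΔCt = (20.79−20.29) − (25.60−20.46) = 0.50 − 5.14 = -4.64; fold change = 2^4.64 = 24.933
AT5G08052: ΔΔCt = (17.27−20.29) − (21.52−20.46) = -3.02 − 1.06 = -4.08; fold change = 2^4.08 = 16.912
AT4G31534: ΔΔCt = (22.23−20.29) − (23.33−20.46) = 1.94 − 2.87 = -0.93; fold change = 2^0.93 = 1.905
AT1G53031 has the largest |ΔΔCt| = 4.64.

24.933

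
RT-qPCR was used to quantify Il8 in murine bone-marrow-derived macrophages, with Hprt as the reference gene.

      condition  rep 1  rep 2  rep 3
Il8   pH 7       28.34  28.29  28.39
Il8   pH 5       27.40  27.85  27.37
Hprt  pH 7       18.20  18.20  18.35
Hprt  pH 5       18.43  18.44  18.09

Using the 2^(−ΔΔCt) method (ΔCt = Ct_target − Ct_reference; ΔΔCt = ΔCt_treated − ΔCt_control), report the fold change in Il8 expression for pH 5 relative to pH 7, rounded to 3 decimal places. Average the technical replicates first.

Mean Ct: Il8 pH 7 28.340; Il8 pH 5 27.540; Hprt pH 7 18.250; Hprt pH 5 18.320
ΔCt(pH 7) = 28.340 − 18.250 = 10.090
ΔCt(pH 5) = 27.540 − 18.320 = 9.220
ΔΔCt = 9.220 − 10.090 = -0.870
Fold change = 2^(−(-0.870)) = 2^0.870 = 1.8277

1.828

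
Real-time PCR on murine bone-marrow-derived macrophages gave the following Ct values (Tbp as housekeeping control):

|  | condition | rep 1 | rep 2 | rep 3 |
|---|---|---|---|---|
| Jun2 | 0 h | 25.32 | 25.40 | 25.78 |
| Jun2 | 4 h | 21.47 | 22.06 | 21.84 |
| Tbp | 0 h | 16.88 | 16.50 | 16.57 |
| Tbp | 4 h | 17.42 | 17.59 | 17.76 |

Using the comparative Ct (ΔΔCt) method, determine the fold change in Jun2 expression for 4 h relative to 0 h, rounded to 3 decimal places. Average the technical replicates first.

25.107

Mean Ct: Jun2 0 h 25.500; Jun2 4 h 21.790; Tbp 0 h 16.650; Tbp 4 h 17.590
ΔCt(0 h) = 25.500 − 16.650 = 8.850
ΔCt(4 h) = 21.790 − 17.590 = 4.200
ΔΔCt = 4.200 − 8.850 = -4.650
Fold change = 2^(−(-4.650)) = 2^4.650 = 25.1067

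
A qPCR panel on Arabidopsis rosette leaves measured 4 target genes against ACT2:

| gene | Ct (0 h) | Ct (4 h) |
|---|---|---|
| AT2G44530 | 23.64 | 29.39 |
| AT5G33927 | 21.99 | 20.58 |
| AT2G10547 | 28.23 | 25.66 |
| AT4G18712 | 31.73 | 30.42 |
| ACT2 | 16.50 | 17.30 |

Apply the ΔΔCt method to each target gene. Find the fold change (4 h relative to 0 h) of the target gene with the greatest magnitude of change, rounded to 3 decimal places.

0.032

AT2G44530: ΔΔCt = (29.39−17.30) − (23.64−16.50) = 12.09 − 7.14 = 4.95; fold change = 2^-4.95 = 0.032
AT5G33927: ΔΔCt = (20.58−17.30) − (21.99−16.50) = 3.28 − 5.49 = -2.21; fold change = 2^2.21 = 4.627
AT2G10547: ΔΔCt = (25.66−17.30) − (28.23−16.50) = 8.36 − 11.73 = -3.37; fold change = 2^3.37 = 10.339
AT4G18712: ΔΔCt = (30.42−17.30) − (31.73−16.50) = 13.12 − 15.23 = -2.11; fold change = 2^2.11 = 4.317
AT2G44530 has the largest |ΔΔCt| = 4.95.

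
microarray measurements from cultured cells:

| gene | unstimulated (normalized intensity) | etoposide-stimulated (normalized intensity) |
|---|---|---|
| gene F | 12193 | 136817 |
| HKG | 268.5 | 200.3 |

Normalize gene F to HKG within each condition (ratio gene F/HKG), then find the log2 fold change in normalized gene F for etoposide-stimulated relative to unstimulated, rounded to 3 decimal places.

3.911

gene F/HKG (unstimulated) = 12193 / 268.5 = 45.412
gene F/HKG (etoposide-stimulated) = 136817 / 200.3 = 683.06
Fold change = 683.06 / 45.412 = 15.0416
log2(15.0416) = 3.9109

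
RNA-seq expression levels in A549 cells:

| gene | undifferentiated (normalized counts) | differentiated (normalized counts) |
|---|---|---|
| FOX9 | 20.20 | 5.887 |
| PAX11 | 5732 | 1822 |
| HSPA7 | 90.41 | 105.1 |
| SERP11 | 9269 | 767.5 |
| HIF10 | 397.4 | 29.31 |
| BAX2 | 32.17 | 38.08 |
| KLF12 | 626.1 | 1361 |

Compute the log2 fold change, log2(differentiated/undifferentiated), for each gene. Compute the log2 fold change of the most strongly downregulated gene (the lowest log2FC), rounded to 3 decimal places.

-3.761

log2(5.887/20.20) = -1.779  (FOX9)
log2(1822/5732) = -1.654  (PAX11)
log2(105.1/90.41) = 0.217  (HSPA7)
log2(767.5/9269) = -3.594  (SERP11)
log2(29.31/397.4) = -3.761  (HIF10)
log2(38.08/32.17) = 0.243  (BAX2)
log2(1361/626.1) = 1.120  (KLF12)
HIF10 is most strongly downregulated.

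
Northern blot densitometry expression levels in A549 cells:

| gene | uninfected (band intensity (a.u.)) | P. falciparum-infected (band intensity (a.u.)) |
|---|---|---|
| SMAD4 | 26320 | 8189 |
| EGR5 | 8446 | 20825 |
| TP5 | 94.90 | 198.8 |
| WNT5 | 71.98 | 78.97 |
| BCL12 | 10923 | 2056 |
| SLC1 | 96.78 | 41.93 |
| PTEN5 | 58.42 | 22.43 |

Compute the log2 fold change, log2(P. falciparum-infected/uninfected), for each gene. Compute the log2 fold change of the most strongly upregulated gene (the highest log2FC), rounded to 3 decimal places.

1.302

log2(8189/26320) = -1.684  (SMAD4)
log2(20825/8446) = 1.302  (EGR5)
log2(198.8/94.90) = 1.067  (TP5)
log2(78.97/71.98) = 0.134  (WNT5)
log2(2056/10923) = -2.409  (BCL12)
log2(41.93/96.78) = -1.207  (SLC1)
log2(22.43/58.42) = -1.381  (PTEN5)
EGR5 is most strongly upregulated.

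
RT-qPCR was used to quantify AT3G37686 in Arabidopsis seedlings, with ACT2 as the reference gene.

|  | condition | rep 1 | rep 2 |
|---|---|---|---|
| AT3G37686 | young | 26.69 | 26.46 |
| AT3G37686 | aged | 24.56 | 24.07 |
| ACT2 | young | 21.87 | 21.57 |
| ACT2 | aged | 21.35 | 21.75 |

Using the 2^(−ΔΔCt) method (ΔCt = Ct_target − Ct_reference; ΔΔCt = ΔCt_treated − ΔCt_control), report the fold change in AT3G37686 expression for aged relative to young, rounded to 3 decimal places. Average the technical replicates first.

Mean Ct: AT3G37686 young 26.575; AT3G37686 aged 24.315; ACT2 young 21.720; ACT2 aged 21.550
ΔCt(young) = 26.575 − 21.720 = 4.855
ΔCt(aged) = 24.315 − 21.550 = 2.765
ΔΔCt = 2.765 − 4.855 = -2.090
Fold change = 2^(−(-2.090)) = 2^2.090 = 4.2575

4.257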